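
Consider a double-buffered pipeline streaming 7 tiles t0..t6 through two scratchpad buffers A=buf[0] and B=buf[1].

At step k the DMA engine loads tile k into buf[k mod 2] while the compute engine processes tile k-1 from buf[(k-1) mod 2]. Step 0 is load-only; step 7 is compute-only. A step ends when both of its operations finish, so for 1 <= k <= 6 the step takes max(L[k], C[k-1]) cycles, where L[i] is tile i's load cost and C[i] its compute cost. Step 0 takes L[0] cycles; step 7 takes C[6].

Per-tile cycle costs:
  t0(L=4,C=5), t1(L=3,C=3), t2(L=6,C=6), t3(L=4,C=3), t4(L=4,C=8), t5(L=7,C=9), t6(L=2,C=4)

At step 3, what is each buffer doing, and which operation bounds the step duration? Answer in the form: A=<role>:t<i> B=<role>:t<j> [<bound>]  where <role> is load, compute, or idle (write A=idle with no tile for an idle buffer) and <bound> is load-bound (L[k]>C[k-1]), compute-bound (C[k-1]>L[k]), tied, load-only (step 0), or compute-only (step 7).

step 3: A=compute:t2 B=load:t3 [compute-bound]

k=0 load=t0/4c comp=- wait=4 total=4
k=1 load=t1/3c comp=t0/5c wait=5 total=9
k=2 load=t2/6c comp=t1/3c wait=6 total=15
k=3 load=t3/4c comp=t2/6c wait=6 total=21
k=4 load=t4/4c comp=t3/3c wait=4 total=25
k=5 load=t5/7c comp=t4/8c wait=8 total=33
k=6 load=t6/2c comp=t5/9c wait=9 total=42
k=7 load=- comp=t6/4c wait=4 total=46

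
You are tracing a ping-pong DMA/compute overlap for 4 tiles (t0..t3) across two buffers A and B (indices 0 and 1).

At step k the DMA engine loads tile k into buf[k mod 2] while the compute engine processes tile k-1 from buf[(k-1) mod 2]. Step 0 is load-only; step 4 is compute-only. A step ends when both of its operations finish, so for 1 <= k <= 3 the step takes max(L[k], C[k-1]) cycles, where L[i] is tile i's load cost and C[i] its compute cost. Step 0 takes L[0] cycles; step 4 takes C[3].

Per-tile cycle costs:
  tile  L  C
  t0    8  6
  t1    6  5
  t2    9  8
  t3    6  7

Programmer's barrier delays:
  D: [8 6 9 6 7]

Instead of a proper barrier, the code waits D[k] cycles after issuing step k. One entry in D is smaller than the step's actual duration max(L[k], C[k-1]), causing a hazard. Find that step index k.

k=0 barrier L[0]=8→8c, D[0]=8 ok
k=1 barrier max(L[1]=6,C[0]=6)→6c, D[1]=6 ok
k=2 barrier max(L[2]=9,C[1]=5)→9c, D[2]=9 ok
k=3 barrier max(L[3]=6,C[2]=8)→8c, D[3]=6 SHORT
k=4 barrier C[3]=7→7c, D[4]=7 ok

hazard at step 3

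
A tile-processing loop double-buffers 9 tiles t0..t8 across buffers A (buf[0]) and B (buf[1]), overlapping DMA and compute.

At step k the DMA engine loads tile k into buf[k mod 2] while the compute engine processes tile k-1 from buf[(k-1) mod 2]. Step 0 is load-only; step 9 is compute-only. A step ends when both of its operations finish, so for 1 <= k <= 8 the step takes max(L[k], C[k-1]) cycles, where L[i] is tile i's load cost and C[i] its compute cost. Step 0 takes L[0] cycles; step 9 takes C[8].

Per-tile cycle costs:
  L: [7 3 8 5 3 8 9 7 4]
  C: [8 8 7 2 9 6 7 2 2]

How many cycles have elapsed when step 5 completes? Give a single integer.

  0. 7=7c; end=7; A:t0 B:-
  1. max(3,8)=8c; end=15; A:t0 B:t1
  2. max(8,8)=8c; end=23; A:t2 B:t1
  3. max(5,7)=7c; end=30; A:t2 B:t3
  4. max(3,2)=3c; end=33; A:t4 B:t3
  5. max(8,9)=9c; end=42; A:t4 B:t5
  6. max(9,6)=9c; end=51; A:t6 B:t5
  7. max(7,7)=7c; end=58; A:t6 B:t7
  8. max(4,2)=4c; end=62; A:t8 B:t7
  9. 2=2c; end=64; A:t8 B:t7

end_cycle[5] = 42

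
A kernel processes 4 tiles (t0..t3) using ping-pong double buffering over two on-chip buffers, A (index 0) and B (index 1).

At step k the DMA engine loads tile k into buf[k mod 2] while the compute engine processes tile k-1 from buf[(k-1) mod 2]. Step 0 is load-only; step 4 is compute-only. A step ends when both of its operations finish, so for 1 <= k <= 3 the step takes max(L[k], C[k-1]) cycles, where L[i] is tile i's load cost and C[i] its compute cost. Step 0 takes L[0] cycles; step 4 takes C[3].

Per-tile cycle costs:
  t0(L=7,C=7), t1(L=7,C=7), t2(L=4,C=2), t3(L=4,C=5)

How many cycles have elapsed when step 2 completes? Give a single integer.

end_cycle[2] = 21

k=0 load=t0/7c comp=- wait=7 total=7
k=1 load=t1/7c comp=t0/7c wait=7 total=14
k=2 load=t2/4c comp=t1/7c wait=7 total=21
k=3 load=t3/4c comp=t2/2c wait=4 total=25
k=4 load=- comp=t3/5c wait=5 total=30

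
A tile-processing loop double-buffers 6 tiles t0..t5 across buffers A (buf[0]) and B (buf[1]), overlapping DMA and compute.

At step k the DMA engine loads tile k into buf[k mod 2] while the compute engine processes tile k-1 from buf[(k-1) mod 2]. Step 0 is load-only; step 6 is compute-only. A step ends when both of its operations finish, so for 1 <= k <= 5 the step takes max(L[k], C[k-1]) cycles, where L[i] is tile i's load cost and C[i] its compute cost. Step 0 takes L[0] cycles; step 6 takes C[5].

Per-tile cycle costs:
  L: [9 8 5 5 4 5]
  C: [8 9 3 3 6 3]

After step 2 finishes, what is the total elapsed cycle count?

k=0 load=t0/9c comp=- wait=9 total=9
k=1 load=t1/8c comp=t0/8c wait=8 total=17
k=2 load=t2/5c comp=t1/9c wait=9 total=26
k=3 load=t3/5c comp=t2/3c wait=5 total=31
k=4 load=t4/4c comp=t3/3c wait=4 total=35
k=5 load=t5/5c comp=t4/6c wait=6 total=41
k=6 load=- comp=t5/3c wait=3 total=44

end_cycle[2] = 26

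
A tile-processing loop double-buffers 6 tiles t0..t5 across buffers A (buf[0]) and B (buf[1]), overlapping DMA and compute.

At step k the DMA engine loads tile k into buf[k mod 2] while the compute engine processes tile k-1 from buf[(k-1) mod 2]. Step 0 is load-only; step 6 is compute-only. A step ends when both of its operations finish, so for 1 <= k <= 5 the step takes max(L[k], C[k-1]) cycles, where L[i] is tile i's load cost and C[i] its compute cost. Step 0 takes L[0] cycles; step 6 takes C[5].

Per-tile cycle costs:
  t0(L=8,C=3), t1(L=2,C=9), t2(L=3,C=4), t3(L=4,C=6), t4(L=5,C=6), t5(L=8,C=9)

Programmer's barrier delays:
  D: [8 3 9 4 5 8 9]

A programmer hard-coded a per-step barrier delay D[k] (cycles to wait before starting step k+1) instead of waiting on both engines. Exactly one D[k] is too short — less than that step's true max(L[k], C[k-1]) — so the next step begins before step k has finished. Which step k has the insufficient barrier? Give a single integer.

hazard at step 4

[0] required=L[0]=8=8 vs D=8 ok
[1] required=max(L[1]=2,C[0]=3)=3 vs D=3 ok
[2] required=max(L[2]=3,C[1]=9)=9 vs D=9 ok
[3] required=max(L[3]=4,C[2]=4)=4 vs D=4 ok
[4] required=max(L[4]=5,C[3]=6)=6 vs D=5 SHORT
[5] required=max(L[5]=8,C[4]=6)=8 vs D=8 ok
[6] required=C[5]=9=9 vs D=9 ok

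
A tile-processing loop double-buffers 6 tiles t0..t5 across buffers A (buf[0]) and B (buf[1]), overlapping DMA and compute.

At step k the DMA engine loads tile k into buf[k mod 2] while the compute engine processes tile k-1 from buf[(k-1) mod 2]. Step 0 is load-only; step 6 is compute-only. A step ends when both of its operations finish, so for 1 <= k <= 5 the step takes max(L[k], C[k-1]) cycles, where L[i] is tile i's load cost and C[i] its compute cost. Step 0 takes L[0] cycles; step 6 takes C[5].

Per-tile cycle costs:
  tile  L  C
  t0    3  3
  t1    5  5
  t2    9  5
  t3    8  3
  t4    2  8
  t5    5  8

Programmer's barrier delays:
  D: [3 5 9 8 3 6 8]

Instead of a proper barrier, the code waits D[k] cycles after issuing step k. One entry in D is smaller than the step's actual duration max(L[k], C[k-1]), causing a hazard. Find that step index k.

step 0: need L[0]=3 = 3; D[0]=3 ok
step 1: need max(L[1]=5,C[0]=3) = 5; D[1]=5 ok
step 2: need max(L[2]=9,C[1]=5) = 9; D[2]=9 ok
step 3: need max(L[3]=8,C[2]=5) = 8; D[3]=8 ok
step 4: need max(L[4]=2,C[3]=3) = 3; D[4]=3 ok
step 5: need max(L[5]=5,C[4]=8) = 8; D[5]=6 SHORT
step 6: need C[5]=8 = 8; D[6]=8 ok

hazard at step 5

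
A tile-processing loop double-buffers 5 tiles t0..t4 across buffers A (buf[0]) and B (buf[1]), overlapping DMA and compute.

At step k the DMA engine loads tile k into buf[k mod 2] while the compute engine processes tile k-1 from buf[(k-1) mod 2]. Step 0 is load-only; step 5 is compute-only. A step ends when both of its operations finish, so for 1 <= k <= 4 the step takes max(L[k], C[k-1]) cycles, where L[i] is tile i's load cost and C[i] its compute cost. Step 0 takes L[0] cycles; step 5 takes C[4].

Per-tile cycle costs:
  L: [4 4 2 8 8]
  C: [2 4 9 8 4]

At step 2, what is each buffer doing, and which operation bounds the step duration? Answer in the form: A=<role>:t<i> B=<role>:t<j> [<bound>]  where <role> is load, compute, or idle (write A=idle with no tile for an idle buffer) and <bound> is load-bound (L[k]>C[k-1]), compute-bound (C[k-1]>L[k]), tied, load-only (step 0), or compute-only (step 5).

step 2: A=load:t2 B=compute:t1 [compute-bound]

k=0 load=t0/4c comp=- wait=4 total=4
k=1 load=t1/4c comp=t0/2c wait=4 total=8
k=2 load=t2/2c comp=t1/4c wait=4 total=12
k=3 load=t3/8c comp=t2/9c wait=9 total=21
k=4 load=t4/8c comp=t3/8c wait=8 total=29
k=5 load=- comp=t4/4c wait=4 total=33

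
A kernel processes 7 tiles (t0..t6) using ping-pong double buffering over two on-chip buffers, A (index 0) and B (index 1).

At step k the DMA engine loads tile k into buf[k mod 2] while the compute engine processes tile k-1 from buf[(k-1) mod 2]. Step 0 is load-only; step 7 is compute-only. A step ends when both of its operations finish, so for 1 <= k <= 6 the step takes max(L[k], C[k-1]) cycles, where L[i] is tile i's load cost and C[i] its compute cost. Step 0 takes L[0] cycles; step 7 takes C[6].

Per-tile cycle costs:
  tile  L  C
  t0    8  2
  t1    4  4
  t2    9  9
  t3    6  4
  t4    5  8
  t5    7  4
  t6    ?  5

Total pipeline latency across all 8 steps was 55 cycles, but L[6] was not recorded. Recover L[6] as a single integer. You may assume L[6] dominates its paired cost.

L[6] = 7

step 0 → dur = L[0]=8 = 8
step 1 → dur = max(L[1]=4, C[0]=2) = 4
step 2 → dur = max(L[2]=9, C[1]=4) = 9
step 3 → dur = max(L[3]=6, C[2]=9) = 9
step 4 → dur = max(L[4]=5, C[3]=4) = 5
step 5 → dur = max(L[5]=7, C[4]=8) = 8
step 6 → dur = max(L[6]=?, C[5]=4) = L[6]  (unknown; binding)
step 7 → dur = C[6]=5 = 5
sum of known step durations = 48
dur[6] = total - known = 55 - 48 = 7
L[6] is the binding max in step 6, so L[6] = dur[6] = 7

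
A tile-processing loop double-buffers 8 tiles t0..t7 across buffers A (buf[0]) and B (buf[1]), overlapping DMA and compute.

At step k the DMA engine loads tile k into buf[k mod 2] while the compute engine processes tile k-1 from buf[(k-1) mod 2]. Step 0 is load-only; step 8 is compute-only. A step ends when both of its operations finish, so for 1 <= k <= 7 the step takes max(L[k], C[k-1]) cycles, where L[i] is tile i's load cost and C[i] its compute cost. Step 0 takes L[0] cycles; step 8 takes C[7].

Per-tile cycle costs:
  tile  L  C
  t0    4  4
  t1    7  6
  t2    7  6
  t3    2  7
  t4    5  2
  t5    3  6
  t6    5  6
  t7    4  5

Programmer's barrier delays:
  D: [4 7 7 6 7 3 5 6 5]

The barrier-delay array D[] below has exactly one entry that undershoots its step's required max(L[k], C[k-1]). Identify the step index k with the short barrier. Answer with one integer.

k=0 barrier L[0]=4→4c, D[0]=4 ok
k=1 barrier max(L[1]=7,C[0]=4)→7c, D[1]=7 ok
k=2 barrier max(L[2]=7,C[1]=6)→7c, D[2]=7 ok
k=3 barrier max(L[3]=2,C[2]=6)→6c, D[3]=6 ok
k=4 barrier max(L[4]=5,C[3]=7)→7c, D[4]=7 ok
k=5 barrier max(L[5]=3,C[4]=2)→3c, D[5]=3 ok
k=6 barrier max(L[6]=5,C[5]=6)→6c, D[6]=5 SHORT
k=7 barrier max(L[7]=4,C[6]=6)→6c, D[7]=6 ok
k=8 barrier C[7]=5→5c, D[8]=5 ok

hazard at step 6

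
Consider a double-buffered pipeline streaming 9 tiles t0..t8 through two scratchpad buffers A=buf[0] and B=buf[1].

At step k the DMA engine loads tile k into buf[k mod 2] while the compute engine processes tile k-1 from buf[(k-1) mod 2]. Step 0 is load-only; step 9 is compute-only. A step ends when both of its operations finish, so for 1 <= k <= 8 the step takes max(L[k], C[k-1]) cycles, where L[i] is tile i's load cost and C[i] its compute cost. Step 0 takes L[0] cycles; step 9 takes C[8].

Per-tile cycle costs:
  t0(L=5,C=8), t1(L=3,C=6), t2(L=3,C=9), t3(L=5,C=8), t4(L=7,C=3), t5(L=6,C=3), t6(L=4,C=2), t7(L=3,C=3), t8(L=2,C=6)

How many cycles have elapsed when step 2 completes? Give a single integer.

k=0 load=t0/5c comp=- wait=5 total=5
k=1 load=t1/3c comp=t0/8c wait=8 total=13
k=2 load=t2/3c comp=t1/6c wait=6 total=19
k=3 load=t3/5c comp=t2/9c wait=9 total=28
k=4 load=t4/7c comp=t3/8c wait=8 total=36
k=5 load=t5/6c comp=t4/3c wait=6 total=42
k=6 load=t6/4c comp=t5/3c wait=4 total=46
k=7 load=t7/3c comp=t6/2c wait=3 total=49
k=8 load=t8/2c comp=t7/3c wait=3 total=52
k=9 load=- comp=t8/6c wait=6 total=58

end_cycle[2] = 19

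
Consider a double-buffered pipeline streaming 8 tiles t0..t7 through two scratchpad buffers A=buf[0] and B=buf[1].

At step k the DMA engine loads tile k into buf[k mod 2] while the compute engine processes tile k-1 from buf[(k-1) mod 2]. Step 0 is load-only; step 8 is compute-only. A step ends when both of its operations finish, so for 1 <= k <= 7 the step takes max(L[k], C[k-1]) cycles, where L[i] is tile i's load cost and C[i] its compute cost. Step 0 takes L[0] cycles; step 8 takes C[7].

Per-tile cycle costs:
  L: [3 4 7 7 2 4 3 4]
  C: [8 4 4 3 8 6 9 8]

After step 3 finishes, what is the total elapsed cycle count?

end_cycle[3] = 25

k=0 load=t0/3c comp=- wait=3 total=3
k=1 load=t1/4c comp=t0/8c wait=8 total=11
k=2 load=t2/7c comp=t1/4c wait=7 total=18
k=3 load=t3/7c comp=t2/4c wait=7 total=25
k=4 load=t4/2c comp=t3/3c wait=3 total=28
k=5 load=t5/4c comp=t4/8c wait=8 total=36
k=6 load=t6/3c comp=t5/6c wait=6 total=42
k=7 load=t7/4c comp=t6/9c wait=9 total=51
k=8 load=- comp=t7/8c wait=8 total=59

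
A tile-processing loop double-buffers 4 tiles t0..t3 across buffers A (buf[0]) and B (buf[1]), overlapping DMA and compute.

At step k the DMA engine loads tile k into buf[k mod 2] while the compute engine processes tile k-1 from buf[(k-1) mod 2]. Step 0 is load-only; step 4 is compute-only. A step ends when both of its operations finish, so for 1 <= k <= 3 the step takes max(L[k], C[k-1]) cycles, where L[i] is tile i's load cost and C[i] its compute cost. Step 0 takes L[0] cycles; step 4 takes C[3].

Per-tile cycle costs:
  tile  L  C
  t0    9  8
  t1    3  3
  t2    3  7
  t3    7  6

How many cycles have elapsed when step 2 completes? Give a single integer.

step 0: L[0]=9 → dur=9, Σ=9 | A=load:t0 B=idle [load-only]
step 1: L[1]=3 C[0]=8 → dur=8, Σ=17 | A=compute:t0 B=load:t1 [compute-bound]
step 2: L[2]=3 C[1]=3 → dur=3, Σ=20 | A=load:t2 B=compute:t1 [tied]
step 3: L[3]=7 C[2]=7 → dur=7, Σ=27 | A=compute:t2 B=load:t3 [tied]
step 4: C[3]=6 → dur=6, Σ=33 | A=idle B=compute:t3 [compute-only]

end_cycle[2] = 20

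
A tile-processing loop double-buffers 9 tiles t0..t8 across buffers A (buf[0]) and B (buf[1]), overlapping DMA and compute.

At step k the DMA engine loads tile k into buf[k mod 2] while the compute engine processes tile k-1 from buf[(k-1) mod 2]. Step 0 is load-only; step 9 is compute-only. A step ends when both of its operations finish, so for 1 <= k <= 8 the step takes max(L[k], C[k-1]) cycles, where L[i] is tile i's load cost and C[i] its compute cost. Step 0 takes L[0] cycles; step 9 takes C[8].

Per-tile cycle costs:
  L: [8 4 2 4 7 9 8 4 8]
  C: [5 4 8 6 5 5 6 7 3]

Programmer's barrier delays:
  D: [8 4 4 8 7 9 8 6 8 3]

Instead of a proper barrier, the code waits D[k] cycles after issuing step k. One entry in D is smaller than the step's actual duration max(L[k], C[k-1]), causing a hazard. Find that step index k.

step 0: need L[0]=8 = 8; D[0]=8 ok
step 1: need max(L[1]=4,C[0]=5) = 5; D[1]=4 SHORT
step 2: need max(L[2]=2,C[1]=4) = 4; D[2]=4 ok
step 3: need max(L[3]=4,C[2]=8) = 8; D[3]=8 ok
step 4: need max(L[4]=7,C[3]=6) = 7; D[4]=7 ok
step 5: need max(L[5]=9,C[4]=5) = 9; D[5]=9 ok
step 6: need max(L[6]=8,C[5]=5) = 8; D[6]=8 ok
step 7: need max(L[7]=4,C[6]=6) = 6; D[7]=6 ok
step 8: need max(L[8]=8,C[7]=7) = 8; D[8]=8 ok
step 9: need C[8]=3 = 3; D[9]=3 ok

hazard at step 1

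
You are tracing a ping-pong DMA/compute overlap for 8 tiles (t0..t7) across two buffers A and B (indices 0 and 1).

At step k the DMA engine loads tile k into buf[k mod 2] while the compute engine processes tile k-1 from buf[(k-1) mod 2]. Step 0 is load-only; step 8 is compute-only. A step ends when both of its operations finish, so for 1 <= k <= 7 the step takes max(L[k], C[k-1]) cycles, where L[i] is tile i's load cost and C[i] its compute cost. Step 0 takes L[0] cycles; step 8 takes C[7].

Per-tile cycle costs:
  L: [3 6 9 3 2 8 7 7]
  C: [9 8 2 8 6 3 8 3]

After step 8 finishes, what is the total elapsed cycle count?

end_cycle[8] = 58

  0. 3=3c; end=3; A:t0 B:-
  1. max(6,9)=9c; end=12; A:t0 B:t1
  2. max(9,8)=9c; end=21; A:t2 B:t1
  3. max(3,2)=3c; end=24; A:t2 B:t3
  4. max(2,8)=8c; end=32; A:t4 B:t3
  5. max(8,6)=8c; end=40; A:t4 B:t5
  6. max(7,3)=7c; end=47; A:t6 B:t5
  7. max(7,8)=8c; end=55; A:t6 B:t7
  8. 3=3c; end=58; A:t6 B:t7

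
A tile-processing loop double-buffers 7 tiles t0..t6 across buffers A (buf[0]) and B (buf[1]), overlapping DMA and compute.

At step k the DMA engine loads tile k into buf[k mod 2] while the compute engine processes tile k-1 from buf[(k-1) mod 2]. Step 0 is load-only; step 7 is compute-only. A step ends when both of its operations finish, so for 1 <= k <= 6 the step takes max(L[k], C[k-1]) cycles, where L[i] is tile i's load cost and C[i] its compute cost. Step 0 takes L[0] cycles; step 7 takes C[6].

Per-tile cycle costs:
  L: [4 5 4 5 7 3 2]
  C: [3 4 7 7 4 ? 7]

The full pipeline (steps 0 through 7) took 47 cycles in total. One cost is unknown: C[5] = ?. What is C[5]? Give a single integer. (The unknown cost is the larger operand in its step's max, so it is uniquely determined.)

C[5] = 9

step 0 | dur = L[0]=4 = 4
step 1 | dur = max(L[1]=5, C[0]=3) = 5
step 2 | dur = max(L[2]=4, C[1]=4) = 4
step 3 | dur = max(L[3]=5, C[2]=7) = 7
step 4 | dur = max(L[4]=7, C[3]=7) = 7
step 5 | dur = max(L[5]=3, C[4]=4) = 4
step 6 | dur = max(L[6]=2, C[5]=?) = C[5]  (unknown; binding)
step 7 | dur = C[6]=7 = 7
sum of known step durations = 38
dur[6] = total - known = 47 - 38 = 9
C[5] is the binding max in step 6, so C[5] = dur[6] = 9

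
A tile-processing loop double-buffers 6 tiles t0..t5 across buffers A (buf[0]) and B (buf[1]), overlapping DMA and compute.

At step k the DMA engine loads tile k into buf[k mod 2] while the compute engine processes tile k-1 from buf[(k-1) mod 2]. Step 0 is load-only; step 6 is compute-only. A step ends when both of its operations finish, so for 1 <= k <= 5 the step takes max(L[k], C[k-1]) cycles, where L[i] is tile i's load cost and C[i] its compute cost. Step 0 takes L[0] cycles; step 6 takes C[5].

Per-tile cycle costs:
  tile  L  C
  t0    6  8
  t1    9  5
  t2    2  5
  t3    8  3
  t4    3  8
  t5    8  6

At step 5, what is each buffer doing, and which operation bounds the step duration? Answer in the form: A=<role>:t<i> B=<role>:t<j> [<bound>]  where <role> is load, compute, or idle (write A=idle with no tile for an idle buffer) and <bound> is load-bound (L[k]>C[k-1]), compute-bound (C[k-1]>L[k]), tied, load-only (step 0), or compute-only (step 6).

step 5: A=compute:t4 B=load:t5 [tied]

k=0 load=t0/6c comp=- wait=6 total=6
k=1 load=t1/9c comp=t0/8c wait=9 total=15
k=2 load=t2/2c comp=t1/5c wait=5 total=20
k=3 load=t3/8c comp=t2/5c wait=8 total=28
k=4 load=t4/3c comp=t3/3c wait=3 total=31
k=5 load=t5/8c comp=t4/8c wait=8 total=39
k=6 load=- comp=t5/6c wait=6 total=45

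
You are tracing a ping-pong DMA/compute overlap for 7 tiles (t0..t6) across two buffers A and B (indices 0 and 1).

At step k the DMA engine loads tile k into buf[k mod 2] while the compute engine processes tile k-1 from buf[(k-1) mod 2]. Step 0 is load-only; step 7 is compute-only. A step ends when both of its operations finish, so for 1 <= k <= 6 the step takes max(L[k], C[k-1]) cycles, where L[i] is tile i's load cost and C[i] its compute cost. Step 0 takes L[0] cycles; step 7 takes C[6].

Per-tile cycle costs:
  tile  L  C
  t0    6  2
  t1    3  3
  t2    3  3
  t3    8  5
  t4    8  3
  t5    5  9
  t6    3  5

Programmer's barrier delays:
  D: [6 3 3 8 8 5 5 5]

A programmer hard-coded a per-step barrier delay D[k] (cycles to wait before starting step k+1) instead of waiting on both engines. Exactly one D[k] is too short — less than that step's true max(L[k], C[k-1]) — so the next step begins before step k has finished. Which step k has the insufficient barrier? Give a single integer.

[0] required=L[0]=6=6 vs D=6 ok
[1] required=max(L[1]=3,C[0]=2)=3 vs D=3 ok
[2] required=max(L[2]=3,C[1]=3)=3 vs D=3 ok
[3] required=max(L[3]=8,C[2]=3)=8 vs D=8 ok
[4] required=max(L[4]=8,C[3]=5)=8 vs D=8 ok
[5] required=max(L[5]=5,C[4]=3)=5 vs D=5 ok
[6] required=max(L[6]=3,C[5]=9)=9 vs D=5 SHORT
[7] required=C[6]=5=5 vs D=5 ok

hazard at step 6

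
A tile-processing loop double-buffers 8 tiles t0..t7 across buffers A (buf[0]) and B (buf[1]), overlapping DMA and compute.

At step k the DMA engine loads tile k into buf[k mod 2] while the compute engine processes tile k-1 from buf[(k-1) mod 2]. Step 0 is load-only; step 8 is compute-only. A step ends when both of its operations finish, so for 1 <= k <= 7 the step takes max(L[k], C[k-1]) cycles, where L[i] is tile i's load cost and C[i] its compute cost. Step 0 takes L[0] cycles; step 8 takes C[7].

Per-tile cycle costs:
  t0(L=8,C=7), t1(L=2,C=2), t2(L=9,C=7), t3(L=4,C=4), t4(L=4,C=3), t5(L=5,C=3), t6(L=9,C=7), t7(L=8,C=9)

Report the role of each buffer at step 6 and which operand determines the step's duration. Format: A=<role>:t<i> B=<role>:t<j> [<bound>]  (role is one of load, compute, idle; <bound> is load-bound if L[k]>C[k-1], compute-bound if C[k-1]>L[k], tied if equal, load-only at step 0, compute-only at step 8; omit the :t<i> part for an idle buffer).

step 6: A=load:t6 B=compute:t5 [load-bound]

k=0 load=t0/8c comp=- wait=8 total=8
k=1 load=t1/2c comp=t0/7c wait=7 total=15
k=2 load=t2/9c comp=t1/2c wait=9 total=24
k=3 load=t3/4c comp=t2/7c wait=7 total=31
k=4 load=t4/4c comp=t3/4c wait=4 total=35
k=5 load=t5/5c comp=t4/3c wait=5 total=40
k=6 load=t6/9c comp=t5/3c wait=9 total=49
k=7 load=t7/8c comp=t6/7c wait=8 total=57
k=8 load=- comp=t7/9c wait=9 total=66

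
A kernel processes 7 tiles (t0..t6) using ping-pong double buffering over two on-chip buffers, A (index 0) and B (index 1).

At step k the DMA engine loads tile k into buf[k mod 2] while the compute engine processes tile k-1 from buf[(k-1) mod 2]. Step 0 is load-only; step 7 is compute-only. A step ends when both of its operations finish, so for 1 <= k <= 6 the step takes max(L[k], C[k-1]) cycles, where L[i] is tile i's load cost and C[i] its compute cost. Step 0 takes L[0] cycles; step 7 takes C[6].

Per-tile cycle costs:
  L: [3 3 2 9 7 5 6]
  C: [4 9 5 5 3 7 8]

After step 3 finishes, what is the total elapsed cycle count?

step 0: L[0]=3 → dur=3, Σ=3 | A=load:t0 B=idle [load-only]
step 1: L[1]=3 C[0]=4 → dur=4, Σ=7 | A=compute:t0 B=load:t1 [compute-bound]
step 2: L[2]=2 C[1]=9 → dur=9, Σ=16 | A=load:t2 B=compute:t1 [compute-bound]
step 3: L[3]=9 C[2]=5 → dur=9, Σ=25 | A=compute:t2 B=load:t3 [load-bound]
step 4: L[4]=7 C[3]=5 → dur=7, Σ=32 | A=load:t4 B=compute:t3 [load-bound]
step 5: L[5]=5 C[4]=3 → dur=5, Σ=37 | A=compute:t4 B=load:t5 [load-bound]
step 6: L[6]=6 C[5]=7 → dur=7, Σ=44 | A=load:t6 B=compute:t5 [compute-bound]
step 7: C[6]=8 → dur=8, Σ=52 | A=compute:t6 B=idle [compute-only]

end_cycle[3] = 25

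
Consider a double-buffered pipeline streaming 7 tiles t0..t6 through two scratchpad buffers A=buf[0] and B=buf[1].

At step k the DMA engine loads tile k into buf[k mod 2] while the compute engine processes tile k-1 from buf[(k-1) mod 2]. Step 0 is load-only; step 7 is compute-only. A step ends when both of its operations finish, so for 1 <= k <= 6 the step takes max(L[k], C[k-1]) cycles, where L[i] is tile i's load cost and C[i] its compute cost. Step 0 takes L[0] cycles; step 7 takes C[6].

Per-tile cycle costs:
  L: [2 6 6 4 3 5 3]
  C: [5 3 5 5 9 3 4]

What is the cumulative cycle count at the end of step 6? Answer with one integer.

end_cycle[6] = 36

k=0 load=t0/2c comp=- wait=2 total=2
k=1 load=t1/6c comp=t0/5c wait=6 total=8
k=2 load=t2/6c comp=t1/3c wait=6 total=14
k=3 load=t3/4c comp=t2/5c wait=5 total=19
k=4 load=t4/3c comp=t3/5c wait=5 total=24
k=5 load=t5/5c comp=t4/9c wait=9 total=33
k=6 load=t6/3c comp=t5/3c wait=3 total=36
k=7 load=- comp=t6/4c wait=4 total=40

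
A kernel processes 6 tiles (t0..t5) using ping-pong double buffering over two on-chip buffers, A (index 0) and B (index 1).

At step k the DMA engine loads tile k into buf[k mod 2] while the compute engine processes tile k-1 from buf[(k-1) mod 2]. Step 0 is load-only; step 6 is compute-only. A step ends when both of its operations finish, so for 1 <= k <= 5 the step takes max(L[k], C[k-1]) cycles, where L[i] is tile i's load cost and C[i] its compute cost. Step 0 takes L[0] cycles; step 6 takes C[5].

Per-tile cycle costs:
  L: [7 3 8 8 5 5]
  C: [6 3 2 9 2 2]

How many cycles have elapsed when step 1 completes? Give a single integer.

end_cycle[1] = 13

  0. 7=7c; end=7; A:t0 B:-
  1. max(3,6)=6c; end=13; A:t0 B:t1
  2. max(8,3)=8c; end=21; A:t2 B:t1
  3. max(8,2)=8c; end=29; A:t2 B:t3
  4. max(5,9)=9c; end=38; A:t4 B:t3
  5. max(5,2)=5c; end=43; A:t4 B:t5
  6. 2=2c; end=45; A:t4 B:t5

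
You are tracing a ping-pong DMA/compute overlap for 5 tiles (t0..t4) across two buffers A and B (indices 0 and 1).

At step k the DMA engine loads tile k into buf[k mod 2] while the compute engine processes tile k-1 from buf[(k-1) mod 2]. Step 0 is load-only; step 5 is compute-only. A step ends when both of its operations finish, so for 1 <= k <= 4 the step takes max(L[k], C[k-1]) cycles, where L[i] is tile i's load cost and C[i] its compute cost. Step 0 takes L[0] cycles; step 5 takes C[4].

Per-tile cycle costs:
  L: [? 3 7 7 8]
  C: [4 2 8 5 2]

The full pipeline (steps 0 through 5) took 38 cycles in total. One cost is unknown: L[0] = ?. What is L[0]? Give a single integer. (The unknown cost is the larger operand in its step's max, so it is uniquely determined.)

L[0] = 9

step 0 | dur = L[0]=? = L[0]  (unknown; binding)
step 1 | dur = max(L[1]=3, C[0]=4) = 4
step 2 | dur = max(L[2]=7, C[1]=2) = 7
step 3 | dur = max(L[3]=7, C[2]=8) = 8
step 4 | dur = max(L[4]=8, C[3]=5) = 8
step 5 | dur = C[4]=2 = 2
sum of known step durations = 29
dur[0] = total - known = 38 - 29 = 9
L[0] is the binding max in step 0, so L[0] = dur[0] = 9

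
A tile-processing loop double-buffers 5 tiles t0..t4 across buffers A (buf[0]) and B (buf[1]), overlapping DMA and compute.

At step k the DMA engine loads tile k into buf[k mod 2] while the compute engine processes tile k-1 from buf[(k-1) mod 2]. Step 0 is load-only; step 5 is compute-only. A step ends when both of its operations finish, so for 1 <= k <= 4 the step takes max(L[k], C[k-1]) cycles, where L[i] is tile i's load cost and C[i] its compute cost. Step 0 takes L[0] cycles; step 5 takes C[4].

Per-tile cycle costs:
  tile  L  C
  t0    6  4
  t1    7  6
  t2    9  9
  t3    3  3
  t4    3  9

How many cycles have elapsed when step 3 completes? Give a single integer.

end_cycle[3] = 31

step 0: L[0]=6 → dur=6, Σ=6 | A=load:t0 B=idle [load-only]
step 1: L[1]=7 C[0]=4 → dur=7, Σ=13 | A=compute:t0 B=load:t1 [load-bound]
step 2: L[2]=9 C[1]=6 → dur=9, Σ=22 | A=load:t2 B=compute:t1 [load-bound]
step 3: L[3]=3 C[2]=9 → dur=9, Σ=31 | A=compute:t2 B=load:t3 [compute-bound]
step 4: L[4]=3 C[3]=3 → dur=3, Σ=34 | A=load:t4 B=compute:t3 [tied]
step 5: C[4]=9 → dur=9, Σ=43 | A=compute:t4 B=idle [compute-only]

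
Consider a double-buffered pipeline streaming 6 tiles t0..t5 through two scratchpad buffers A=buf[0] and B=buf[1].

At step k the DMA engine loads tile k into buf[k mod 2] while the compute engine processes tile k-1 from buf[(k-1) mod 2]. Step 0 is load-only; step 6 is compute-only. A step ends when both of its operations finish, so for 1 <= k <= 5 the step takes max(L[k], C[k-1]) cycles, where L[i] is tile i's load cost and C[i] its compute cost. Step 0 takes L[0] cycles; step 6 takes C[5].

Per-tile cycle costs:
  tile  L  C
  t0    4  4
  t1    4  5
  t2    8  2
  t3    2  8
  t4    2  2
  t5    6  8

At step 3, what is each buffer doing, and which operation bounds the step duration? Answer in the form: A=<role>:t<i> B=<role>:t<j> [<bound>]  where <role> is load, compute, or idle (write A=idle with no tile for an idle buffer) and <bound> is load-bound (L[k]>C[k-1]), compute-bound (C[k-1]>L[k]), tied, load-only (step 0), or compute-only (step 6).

step 3: A=compute:t2 B=load:t3 [tied]

step 0: L[0]=4 → dur=4, Σ=4 | A=load:t0 B=idle [load-only]
step 1: L[1]=4 C[0]=4 → dur=4, Σ=8 | A=compute:t0 B=load:t1 [tied]
step 2: L[2]=8 C[1]=5 → dur=8, Σ=16 | A=load:t2 B=compute:t1 [load-bound]
step 3: L[3]=2 C[2]=2 → dur=2, Σ=18 | A=compute:t2 B=load:t3 [tied]
step 4: L[4]=2 C[3]=8 → dur=8, Σ=26 | A=load:t4 B=compute:t3 [compute-bound]
step 5: L[5]=6 C[4]=2 → dur=6, Σ=32 | A=compute:t4 B=load:t5 [load-bound]
step 6: C[5]=8 → dur=8, Σ=40 | A=idle B=compute:t5 [compute-only]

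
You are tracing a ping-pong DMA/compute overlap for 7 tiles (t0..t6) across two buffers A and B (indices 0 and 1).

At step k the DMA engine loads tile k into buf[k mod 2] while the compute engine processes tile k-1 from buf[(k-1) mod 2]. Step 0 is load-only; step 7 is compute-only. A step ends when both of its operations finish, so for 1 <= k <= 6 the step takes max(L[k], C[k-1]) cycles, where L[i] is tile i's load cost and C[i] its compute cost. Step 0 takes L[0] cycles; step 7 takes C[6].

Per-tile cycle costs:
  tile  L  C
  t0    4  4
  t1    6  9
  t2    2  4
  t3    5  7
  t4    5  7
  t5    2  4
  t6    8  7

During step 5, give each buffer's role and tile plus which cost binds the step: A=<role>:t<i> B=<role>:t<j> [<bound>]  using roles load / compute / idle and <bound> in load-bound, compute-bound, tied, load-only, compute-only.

step 0: L[0]=4 → dur=4, Σ=4 | A=load:t0 B=idle [load-only]
step 1: L[1]=6 C[0]=4 → dur=6, Σ=10 | A=compute:t0 B=load:t1 [load-bound]
step 2: L[2]=2 C[1]=9 → dur=9, Σ=19 | A=load:t2 B=compute:t1 [compute-bound]
step 3: L[3]=5 C[2]=4 → dur=5, Σ=24 | A=compute:t2 B=load:t3 [load-bound]
step 4: L[4]=5 C[3]=7 → dur=7, Σ=31 | A=load:t4 B=compute:t3 [compute-bound]
step 5: L[5]=2 C[4]=7 → dur=7, Σ=38 | A=compute:t4 B=load:t5 [compute-bound]
step 6: L[6]=8 C[5]=4 → dur=8, Σ=46 | A=load:t6 B=compute:t5 [load-bound]
step 7: C[6]=7 → dur=7, Σ=53 | A=compute:t6 B=idle [compute-only]

step 5: A=compute:t4 B=load:t5 [compute-bound]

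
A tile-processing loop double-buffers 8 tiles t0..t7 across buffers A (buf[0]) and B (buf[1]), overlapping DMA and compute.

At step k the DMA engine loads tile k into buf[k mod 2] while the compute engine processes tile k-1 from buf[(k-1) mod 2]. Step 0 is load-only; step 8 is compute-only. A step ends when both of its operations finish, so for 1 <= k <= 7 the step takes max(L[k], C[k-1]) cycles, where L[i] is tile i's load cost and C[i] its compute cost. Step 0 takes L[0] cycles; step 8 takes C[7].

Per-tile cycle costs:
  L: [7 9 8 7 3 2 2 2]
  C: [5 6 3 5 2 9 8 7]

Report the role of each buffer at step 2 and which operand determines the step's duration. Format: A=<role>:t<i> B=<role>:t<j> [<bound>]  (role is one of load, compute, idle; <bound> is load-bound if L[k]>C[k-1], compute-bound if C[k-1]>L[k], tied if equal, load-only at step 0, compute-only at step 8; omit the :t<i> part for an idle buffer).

step 0: L[0]=7 → dur=7, Σ=7 | A=load:t0 B=idle [load-only]
step 1: L[1]=9 C[0]=5 → dur=9, Σ=16 | A=compute:t0 B=load:t1 [load-bound]
step 2: L[2]=8 C[1]=6 → dur=8, Σ=24 | A=load:t2 B=compute:t1 [load-bound]
step 3: L[3]=7 C[2]=3 → dur=7, Σ=31 | A=compute:t2 B=load:t3 [load-bound]
step 4: L[4]=3 C[3]=5 → dur=5, Σ=36 | A=load:t4 B=compute:t3 [compute-bound]
step 5: L[5]=2 C[4]=2 → dur=2, Σ=38 | A=compute:t4 B=load:t5 [tied]
step 6: L[6]=2 C[5]=9 → dur=9, Σ=47 | A=load:t6 B=compute:t5 [compute-bound]
step 7: L[7]=2 C[6]=8 → dur=8, Σ=55 | A=compute:t6 B=load:t7 [compute-bound]
step 8: C[7]=7 → dur=7, Σ=62 | A=idle B=compute:t7 [compute-only]

step 2: A=load:t2 B=compute:t1 [load-bound]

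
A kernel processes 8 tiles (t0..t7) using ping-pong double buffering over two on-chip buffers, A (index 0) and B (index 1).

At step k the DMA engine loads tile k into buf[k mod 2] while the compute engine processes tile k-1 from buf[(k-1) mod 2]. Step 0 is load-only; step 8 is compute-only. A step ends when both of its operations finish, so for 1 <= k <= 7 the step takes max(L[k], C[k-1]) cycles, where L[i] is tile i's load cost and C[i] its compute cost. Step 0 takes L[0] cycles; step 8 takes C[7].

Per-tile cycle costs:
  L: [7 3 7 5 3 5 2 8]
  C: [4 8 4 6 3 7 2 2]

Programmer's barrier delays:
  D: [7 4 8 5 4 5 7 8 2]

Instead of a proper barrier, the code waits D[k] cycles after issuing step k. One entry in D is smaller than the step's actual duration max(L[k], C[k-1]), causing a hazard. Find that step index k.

hazard at step 4

k=0 barrier L[0]=7→7c, D[0]=7 ok
k=1 barrier max(L[1]=3,C[0]=4)→4c, D[1]=4 ok
k=2 barrier max(L[2]=7,C[1]=8)→8c, D[2]=8 ok
k=3 barrier max(L[3]=5,C[2]=4)→5c, D[3]=5 ok
k=4 barrier max(L[4]=3,C[3]=6)→6c, D[4]=4 SHORT
k=5 barrier max(L[5]=5,C[4]=3)→5c, D[5]=5 ok
k=6 barrier max(L[6]=2,C[5]=7)→7c, D[6]=7 ok
k=7 barrier max(L[7]=8,C[6]=2)→8c, D[7]=8 ok
k=8 barrier C[7]=2→2c, D[8]=2 ok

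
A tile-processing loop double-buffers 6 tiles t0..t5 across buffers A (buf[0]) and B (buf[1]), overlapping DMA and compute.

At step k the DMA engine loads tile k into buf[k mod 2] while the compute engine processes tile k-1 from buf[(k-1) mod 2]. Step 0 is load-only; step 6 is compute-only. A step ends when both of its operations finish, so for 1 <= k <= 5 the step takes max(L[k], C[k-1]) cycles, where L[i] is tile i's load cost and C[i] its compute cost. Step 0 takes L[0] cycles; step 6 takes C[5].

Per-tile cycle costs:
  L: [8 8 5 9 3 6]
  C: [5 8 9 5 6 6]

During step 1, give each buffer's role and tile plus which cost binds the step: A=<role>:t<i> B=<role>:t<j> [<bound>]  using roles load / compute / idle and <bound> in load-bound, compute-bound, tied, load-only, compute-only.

step 0: L[0]=8 → dur=8, Σ=8 | A=load:t0 B=idle [load-only]
step 1: L[1]=8 C[0]=5 → dur=8, Σ=16 | A=compute:t0 B=load:t1 [load-bound]
step 2: L[2]=5 C[1]=8 → dur=8, Σ=24 | A=load:t2 B=compute:t1 [compute-bound]
step 3: L[3]=9 C[2]=9 → dur=9, Σ=33 | A=compute:t2 B=load:t3 [tied]
step 4: L[4]=3 C[3]=5 → dur=5, Σ=38 | A=load:t4 B=compute:t3 [compute-bound]
step 5: L[5]=6 C[4]=6 → dur=6, Σ=44 | A=compute:t4 B=load:t5 [tied]
step 6: C[5]=6 → dur=6, Σ=50 | A=idle B=compute:t5 [compute-only]

step 1: A=compute:t0 B=load:t1 [load-bound]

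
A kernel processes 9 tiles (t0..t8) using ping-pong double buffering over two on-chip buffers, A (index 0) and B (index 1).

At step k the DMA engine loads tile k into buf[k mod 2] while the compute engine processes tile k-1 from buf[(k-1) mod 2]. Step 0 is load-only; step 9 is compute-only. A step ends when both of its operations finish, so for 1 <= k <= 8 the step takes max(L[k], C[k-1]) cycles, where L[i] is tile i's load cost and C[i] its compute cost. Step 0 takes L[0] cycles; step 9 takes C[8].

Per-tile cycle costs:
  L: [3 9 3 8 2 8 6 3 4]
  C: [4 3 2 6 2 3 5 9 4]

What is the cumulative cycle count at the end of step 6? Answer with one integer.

  0. 3=3c; end=3; A:t0 B:-
  1. max(9,4)=9c; end=12; A:t0 B:t1
  2. max(3,3)=3c; end=15; A:t2 B:t1
  3. max(8,2)=8c; end=23; A:t2 B:t3
  4. max(2,6)=6c; end=29; A:t4 B:t3
  5. max(8,2)=8c; end=37; A:t4 B:t5
  6. max(6,3)=6c; end=43; A:t6 B:t5
  7. max(3,5)=5c; end=48; A:t6 B:t7
  8. max(4,9)=9c; end=57; A:t8 B:t7
  9. 4=4c; end=61; A:t8 B:t7

end_cycle[6] = 43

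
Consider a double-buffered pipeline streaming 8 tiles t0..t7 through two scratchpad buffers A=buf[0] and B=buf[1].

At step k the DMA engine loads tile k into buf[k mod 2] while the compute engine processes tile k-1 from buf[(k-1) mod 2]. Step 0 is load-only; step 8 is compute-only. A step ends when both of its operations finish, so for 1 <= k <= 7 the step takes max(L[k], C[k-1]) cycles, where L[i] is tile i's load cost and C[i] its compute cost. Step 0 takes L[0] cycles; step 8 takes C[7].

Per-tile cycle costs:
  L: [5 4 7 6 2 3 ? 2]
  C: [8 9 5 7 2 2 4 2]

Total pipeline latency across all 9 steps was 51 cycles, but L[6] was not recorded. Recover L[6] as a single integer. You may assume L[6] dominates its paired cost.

step 0 → dur = L[0]=5 = 5
step 1 → dur = max(L[1]=4, C[0]=8) = 8
step 2 → dur = max(L[2]=7, C[1]=9) = 9
step 3 → dur = max(L[3]=6, C[2]=5) = 6
step 4 → dur = max(L[4]=2, C[3]=7) = 7
step 5 → dur = max(L[5]=3, C[4]=2) = 3
step 6 → dur = max(L[6]=?, C[5]=2) = L[6]  (unknown; binding)
step 7 → dur = max(L[7]=2, C[6]=4) = 4
step 8 → dur = C[7]=2 = 2
sum of known step durations = 44
dur[6] = total - known = 51 - 44 = 7
L[6] is the binding max in step 6, so L[6] = dur[6] = 7

L[6] = 7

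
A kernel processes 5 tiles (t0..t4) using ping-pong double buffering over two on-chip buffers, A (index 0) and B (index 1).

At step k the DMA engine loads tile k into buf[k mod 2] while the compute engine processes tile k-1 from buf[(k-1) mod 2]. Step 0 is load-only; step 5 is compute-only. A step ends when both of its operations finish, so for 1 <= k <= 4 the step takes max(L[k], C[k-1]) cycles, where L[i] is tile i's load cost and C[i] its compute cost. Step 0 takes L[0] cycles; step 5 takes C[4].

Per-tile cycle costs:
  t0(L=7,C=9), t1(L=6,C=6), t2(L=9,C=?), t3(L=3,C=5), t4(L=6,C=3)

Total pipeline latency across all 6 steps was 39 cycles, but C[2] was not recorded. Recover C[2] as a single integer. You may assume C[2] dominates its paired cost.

C[2] = 5

step 0 = dur = L[0]=7 = 7
step 1 = dur = max(L[1]=6, C[0]=9) = 9
step 2 = dur = max(L[2]=9, C[1]=6) = 9
step 3 = dur = max(L[3]=3, C[2]=?) = C[2]  (unknown; binding)
step 4 = dur = max(L[4]=6, C[3]=5) = 6
step 5 = dur = C[4]=3 = 3
sum of known step durations = 34
dur[3] = total - known = 39 - 34 = 5
C[2] is the binding max in step 3, so C[2] = dur[3] = 5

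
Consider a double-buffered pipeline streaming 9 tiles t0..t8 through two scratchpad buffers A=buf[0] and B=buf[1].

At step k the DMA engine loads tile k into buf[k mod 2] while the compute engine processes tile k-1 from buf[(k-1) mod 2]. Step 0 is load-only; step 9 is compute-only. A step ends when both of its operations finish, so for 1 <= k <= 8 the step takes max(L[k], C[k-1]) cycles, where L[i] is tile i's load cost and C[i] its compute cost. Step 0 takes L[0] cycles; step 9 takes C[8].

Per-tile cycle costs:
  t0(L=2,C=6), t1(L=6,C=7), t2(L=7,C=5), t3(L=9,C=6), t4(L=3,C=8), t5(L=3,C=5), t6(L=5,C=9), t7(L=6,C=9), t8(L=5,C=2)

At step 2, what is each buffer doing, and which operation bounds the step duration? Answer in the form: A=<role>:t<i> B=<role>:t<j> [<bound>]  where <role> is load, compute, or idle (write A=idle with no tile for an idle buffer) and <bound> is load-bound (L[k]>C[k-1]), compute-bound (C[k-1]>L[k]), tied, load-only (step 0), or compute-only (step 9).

step 2: A=load:t2 B=compute:t1 [tied]

  0. 2=2c; end=2; A:t0 B:-
  1. max(6,6)=6c; end=8; A:t0 B:t1
  2. max(7,7)=7c; end=15; A:t2 B:t1
  3. max(9,5)=9c; end=24; A:t2 B:t3
  4. max(3,6)=6c; end=30; A:t4 B:t3
  5. max(3,8)=8c; end=38; A:t4 B:t5
  6. max(5,5)=5c; end=43; A:t6 B:t5
  7. max(6,9)=9c; end=52; A:t6 B:t7
  8. max(5,9)=9c; end=61; A:t8 B:t7
  9. 2=2c; end=63; A:t8 B:t7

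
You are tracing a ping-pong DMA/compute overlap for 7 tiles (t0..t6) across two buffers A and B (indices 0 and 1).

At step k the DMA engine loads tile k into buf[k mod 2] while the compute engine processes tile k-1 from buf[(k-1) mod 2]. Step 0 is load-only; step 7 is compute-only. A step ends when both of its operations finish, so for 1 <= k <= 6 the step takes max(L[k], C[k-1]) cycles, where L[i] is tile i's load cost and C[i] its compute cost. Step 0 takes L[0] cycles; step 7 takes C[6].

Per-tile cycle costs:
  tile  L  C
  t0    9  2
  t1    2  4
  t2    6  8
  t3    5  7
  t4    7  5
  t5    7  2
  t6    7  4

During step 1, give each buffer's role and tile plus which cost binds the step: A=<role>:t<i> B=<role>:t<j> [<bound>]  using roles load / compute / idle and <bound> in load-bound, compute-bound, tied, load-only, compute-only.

step 1: A=compute:t0 B=load:t1 [tied]

step 0: L[0]=9 → dur=9, Σ=9 | A=load:t0 B=idle [load-only]
step 1: L[1]=2 C[0]=2 → dur=2, Σ=11 | A=compute:t0 B=load:t1 [tied]
step 2: L[2]=6 C[1]=4 → dur=6, Σ=17 | A=load:t2 B=compute:t1 [load-bound]
step 3: L[3]=5 C[2]=8 → dur=8, Σ=25 | A=compute:t2 B=load:t3 [compute-bound]
step 4: L[4]=7 C[3]=7 → dur=7, Σ=32 | A=load:t4 B=compute:t3 [tied]
step 5: L[5]=7 C[4]=5 → dur=7, Σ=39 | A=compute:t4 B=load:t5 [load-bound]
step 6: L[6]=7 C[5]=2 → dur=7, Σ=46 | A=load:t6 B=compute:t5 [load-bound]
step 7: C[6]=4 → dur=4, Σ=50 | A=compute:t6 B=idle [compute-only]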